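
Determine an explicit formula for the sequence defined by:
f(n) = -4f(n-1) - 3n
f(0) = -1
First-order linear with linear forcing.
Homogeneous solution: f_h(n) = A·(-4)^n.
Try particular f_p(n) = pn + q. Substituting:
  pn + q = -4(p(n-1) + q) - 3n.
Matching the n-coefficient: p = -4p - 3 ⇒ p = - \frac{3}{5}.
Matching constants: q = 4p - 4q ⇒ q = - \frac{12}{25}.
General: f(n) = A·(-4)^n - \frac{3 n}{5} - \frac{12}{25}.
Apply f(0) = -1: A - \frac{12}{25} = -1 ⇒ A = - \frac{13}{25}.
So f(n) = - \frac{13 \left(-4\right)^{n}}{25} - \frac{3 n}{5} - \frac{12}{25}.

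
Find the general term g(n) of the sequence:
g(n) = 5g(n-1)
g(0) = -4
This is a homogeneous first-order recurrence with ratio 5.
By induction g(n) = g(0) · (5)^n = - 4 \cdot 5^{n}.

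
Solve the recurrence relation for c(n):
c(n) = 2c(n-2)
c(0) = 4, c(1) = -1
Characteristic equation: x² - 2 = 0.
Discriminant Δ = (0)² + 4·(2) = 8.
Roots r₁,₂ = (0 ± √8)/2, so r₁ = \sqrt{2}, r₂ = - \sqrt{2}.
General solution: c(n) = A·r₁^n + B·r₂^n.
From the initial conditions, A + B = 4 and r₁A + r₂B = -1.
Since r₁ - r₂ = √8: A = (-1 - (4)r₂)/√8 = 2 - \frac{\sqrt{2}}{4}, and B = 4 - A = \frac{\sqrt{2}}{4} + 2.
So c(n) = \left(2 - \frac{\sqrt{2}}{4}\right)\left(\sqrt{2}\right)^n + \left(\frac{\sqrt{2}}{4} + 2\right)\left(- \sqrt{2}\right)^n.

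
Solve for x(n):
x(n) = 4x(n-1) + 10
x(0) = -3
First-order linear non-homogeneous.
Homogeneous solution: x_h(n) = A·(4)^n.
Try constant particular solution x_p = K: K = 4K + 10 ⇒ K = - \frac{10}{3}.
General: x(n) = A·(4)^n - \frac{10}{3}.
Apply x(0) = -3: A - \frac{10}{3} = -3 ⇒ A = \frac{1}{3}.
So x(n) = \frac{4^{n}}{3} - \frac{10}{3}.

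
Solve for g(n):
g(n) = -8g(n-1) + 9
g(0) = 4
First-order linear non-homogeneous.
Homogeneous solution: g_h(n) = A·(-8)^n.
Try constant particular solution g_p = K: K = -8K + 9 ⇒ K = 1.
General: g(n) = A·(-8)^n + 1.
Apply g(0) = 4: A + 1 = 4 ⇒ A = 3.
So g(n) = 3 \left(-8\right)^{n} + 1.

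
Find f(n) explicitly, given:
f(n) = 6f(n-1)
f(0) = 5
This is a homogeneous first-order recurrence with ratio 6.
By induction f(n) = f(0) · (6)^n = 5 \cdot 6^{n}.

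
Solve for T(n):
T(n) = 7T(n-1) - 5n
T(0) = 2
First-order linear with linear forcing.
Homogeneous solution: T_h(n) = A·(7)^n.
Try particular T_p(n) = pn + q. Substituting:
  pn + q = 7(p(n-1) + q) - 5n.
Matching the n-coefficient: p = 7p - 5 ⇒ p = \frac{5}{6}.
Matching constants: q = -7p + 7q ⇒ q = \frac{35}{36}.
General: T(n) = A·(7)^n + \frac{5 n}{6} + \frac{35}{36}.
Apply T(0) = 2: A + \frac{35}{36} = 2 ⇒ A = \frac{37}{36}.
So T(n) = \frac{37 \cdot 7^{n}}{36} + \frac{5 n}{6} + \frac{35}{36}.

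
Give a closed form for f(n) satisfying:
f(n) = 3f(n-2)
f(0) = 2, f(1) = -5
Characteristic equation: x² - 3 = 0.
Discriminant Δ = (0)² + 4·(3) = 12.
Roots r₁,₂ = (0 ± √12)/2, so r₁ = \sqrt{3}, r₂ = - \sqrt{3}.
General solution: f(n) = A·r₁^n + B·r₂^n.
From the initial conditions, A + B = 2 and r₁A + r₂B = -5.
Since r₁ - r₂ = √12: A = (-5 - (2)r₂)/√12 = 1 - \frac{5 \sqrt{3}}{6}, and B = 2 - A = 1 + \frac{5 \sqrt{3}}{6}.
So f(n) = \left(1 - \frac{5 \sqrt{3}}{6}\right)\left(\sqrt{3}\right)^n + \left(1 + \frac{5 \sqrt{3}}{6}\right)\left(- \sqrt{3}\right)^n.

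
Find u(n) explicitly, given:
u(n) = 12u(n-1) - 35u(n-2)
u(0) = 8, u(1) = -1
Characteristic equation: x² - 12x + 35 = 0, which factors as (x - (5))(x - (7)) = 0.
Roots r₁ = 5, r₂ = 7 (distinct).
General solution: u(n) = A·(5)^n + B·(7)^n.
From u(0) = 8: A + B = 8.
From u(1) = -1: 5A + 7B = -1.
Solving: A = \frac{57}{2}, B = - \frac{41}{2}.
So u(n) = \frac{57 \cdot 5^{n}}{2} - \frac{41 \cdot 7^{n}}{2}.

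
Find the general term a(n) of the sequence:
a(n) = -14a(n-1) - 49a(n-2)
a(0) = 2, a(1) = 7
Characteristic equation: x² + 14x + 49 = 0, which is (x - (-7))².
Repeated root r = -7.
General solution: a(n) = (A + Bn)·(-7)^n.
From a(0) = 2: A = 2.
From a(1) = 7: (A + B)·(-7) = 7 ⇒ B = -3.
So a(n) = \left(2 - 3 n\right) \cdot (-7)^n.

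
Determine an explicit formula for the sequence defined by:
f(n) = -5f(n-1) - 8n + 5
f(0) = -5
First-order linear with linear forcing.
Homogeneous solution: f_h(n) = A·(-5)^n.
Try particular f_p(n) = pn + q. Substituting:
  pn + q = -5(p(n-1) + q) - 8n + 5.
Matching the n-coefficient: p = -5p - 8 ⇒ p = - \frac{4}{3}.
Matching constants: q = 5p - 5q + 5 ⇒ q = - \frac{5}{18}.
General: f(n) = A·(-5)^n - \frac{4 n}{3} - \frac{5}{18}.
Apply f(0) = -5: A - \frac{5}{18} = -5 ⇒ A = - \frac{85}{18}.
So f(n) = - \frac{85 \left(-5\right)^{n}}{18} - \frac{4 n}{3} - \frac{5}{18}.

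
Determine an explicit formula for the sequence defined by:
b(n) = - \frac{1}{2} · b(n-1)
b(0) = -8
Pure geometric recurrence with ratio - \frac{1}{2}.
By induction b(n) = b(0) · (- \frac{1}{2})^n = - 8 \left(- \frac{1}{2}\right)^{n}.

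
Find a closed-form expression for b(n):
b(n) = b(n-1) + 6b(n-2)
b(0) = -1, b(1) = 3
Characteristic equation: x² - x - 6 = 0, which factors as (x - (3))(x - (-2)) = 0.
Roots r₁ = 3, r₂ = -2 (distinct).
General solution: b(n) = A·(3)^n + B·(-2)^n.
From b(0) = -1: A + B = -1.
From b(1) = 3: 3A - 2B = 3.
Solving: A = \frac{1}{5}, B = - \frac{6}{5}.
So b(n) = - \frac{6 \left(-2\right)^{n}}{5} + \frac{3^{n}}{5}.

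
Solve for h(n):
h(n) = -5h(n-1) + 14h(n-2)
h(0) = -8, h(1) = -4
Characteristic equation: x² + 5x - 14 = 0, which factors as (x - (-7))(x - (2)) = 0.
Roots r₁ = -7, r₂ = 2 (distinct).
General solution: h(n) = A·(-7)^n + B·(2)^n.
From h(0) = -8: A + B = -8.
From h(1) = -4: -7A + 2B = -4.
Solving: A = - \frac{4}{3}, B = - \frac{20}{3}.
So h(n) = - \frac{4 \left(-7\right)^{n}}{3} - \frac{20 \cdot 2^{n}}{3}.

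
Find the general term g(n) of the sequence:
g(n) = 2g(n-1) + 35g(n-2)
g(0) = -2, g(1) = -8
Characteristic equation: x² - 2x - 35 = 0, which factors as (x - (7))(x - (-5)) = 0.
Roots r₁ = 7, r₂ = -5 (distinct).
General solution: g(n) = A·(7)^n + B·(-5)^n.
From g(0) = -2: A + B = -2.
From g(1) = -8: 7A - 5B = -8.
Solving: A = - \frac{3}{2}, B = - \frac{1}{2}.
So g(n) = - \frac{\left(-5\right)^{n}}{2} - \frac{3 \cdot 7^{n}}{2}.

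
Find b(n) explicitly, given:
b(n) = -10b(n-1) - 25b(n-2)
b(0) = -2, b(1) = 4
Characteristic equation: x² + 10x + 25 = 0, which is (x - (-5))².
Repeated root r = -5.
General solution: b(n) = (A + Bn)·(-5)^n.
From b(0) = -2: A = -2.
From b(1) = 4: (A + B)·(-5) = 4 ⇒ B = \frac{6}{5}.
So b(n) = \left(\frac{6 n}{5} - 2\right) \cdot (-5)^n.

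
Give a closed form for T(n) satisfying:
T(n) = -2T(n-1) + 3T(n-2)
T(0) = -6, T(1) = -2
Characteristic equation: x² + 2x - 3 = 0, which factors as (x - (1))(x - (-3)) = 0.
Roots r₁ = 1, r₂ = -3 (distinct).
General solution: T(n) = A·(1)^n + B·(-3)^n.
From T(0) = -6: A + B = -6.
From T(1) = -2: A - 3B = -2.
Solving: A = -5, B = -1.
So T(n) = - \left(-3\right)^{n} - 5.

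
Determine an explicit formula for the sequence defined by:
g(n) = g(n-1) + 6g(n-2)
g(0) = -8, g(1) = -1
Characteristic equation: x² - x - 6 = 0, which factors as (x - (3))(x - (-2)) = 0.
Roots r₁ = 3, r₂ = -2 (distinct).
General solution: g(n) = A·(3)^n + B·(-2)^n.
From g(0) = -8: A + B = -8.
From g(1) = -1: 3A - 2B = -1.
Solving: A = - \frac{17}{5}, B = - \frac{23}{5}.
So g(n) = - \frac{23 \left(-2\right)^{n}}{5} - \frac{17 \cdot 3^{n}}{5}.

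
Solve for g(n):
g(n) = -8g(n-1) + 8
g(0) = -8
First-order linear non-homogeneous.
Homogeneous solution: g_h(n) = A·(-8)^n.
Try constant particular solution g_p = K: K = -8K + 8 ⇒ K = \frac{8}{9}.
General: g(n) = A·(-8)^n + \frac{8}{9}.
Apply g(0) = -8: A + \frac{8}{9} = -8 ⇒ A = - \frac{80}{9}.
So g(n) = \frac{8}{9} - \frac{80 \left(-8\right)^{n}}{9}.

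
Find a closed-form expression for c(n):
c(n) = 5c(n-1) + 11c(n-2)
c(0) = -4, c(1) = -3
Characteristic equation: x² - 5x - 11 = 0.
Discriminant Δ = (5)² + 4·(11) = 69.
Roots r₁,₂ = (5 ± √69)/2, so r₁ = \frac{5}{2} + \frac{\sqrt{69}}{2}, r₂ = \frac{5}{2} - \frac{\sqrt{69}}{2}.
General solution: c(n) = A·r₁^n + B·r₂^n.
From the initial conditions, A + B = -4 and r₁A + r₂B = -3.
Since r₁ - r₂ = √69: A = (-3 - (-4)r₂)/√69 = -2 + \frac{7 \sqrt{69}}{69}, and B = -4 - A = -2 - \frac{7 \sqrt{69}}{69}.
So c(n) = \left(-2 + \frac{7 \sqrt{69}}{69}\right)\left(\frac{5}{2} + \frac{\sqrt{69}}{2}\right)^n + \left(-2 - \frac{7 \sqrt{69}}{69}\right)\left(\frac{5}{2} - \frac{\sqrt{69}}{2}\right)^n.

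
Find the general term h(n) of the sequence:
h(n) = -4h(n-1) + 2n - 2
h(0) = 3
First-order linear with linear forcing.
Homogeneous solution: h_h(n) = A·(-4)^n.
Try particular h_p(n) = pn + q. Substituting:
  pn + q = -4(p(n-1) + q) + 2n - 2.
Matching the n-coefficient: p = -4p + 2 ⇒ p = \frac{2}{5}.
Matching constants: q = 4p - 4q - 2 ⇒ q = - \frac{2}{25}.
General: h(n) = A·(-4)^n + \frac{2 n}{5} - \frac{2}{25}.
Apply h(0) = 3: A - \frac{2}{25} = 3 ⇒ A = \frac{77}{25}.
So h(n) = \frac{77 \left(-4\right)^{n}}{25} + \frac{2 n}{5} - \frac{2}{25}.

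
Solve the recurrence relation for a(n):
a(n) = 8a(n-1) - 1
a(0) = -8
First-order linear non-homogeneous.
Homogeneous solution: a_h(n) = A·(8)^n.
Try constant particular solution a_p = K: K = 8K - 1 ⇒ K = \frac{1}{7}.
General: a(n) = A·(8)^n + \frac{1}{7}.
Apply a(0) = -8: A + \frac{1}{7} = -8 ⇒ A = - \frac{57}{7}.
So a(n) = \frac{1}{7} - \frac{57 \cdot 8^{n}}{7}.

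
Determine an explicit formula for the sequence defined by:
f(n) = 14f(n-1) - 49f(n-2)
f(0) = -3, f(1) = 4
Characteristic equation: x² - 14x + 49 = 0, which is (x - (7))².
Repeated root r = 7.
General solution: f(n) = (A + Bn)·(7)^n.
From f(0) = -3: A = -3.
From f(1) = 4: (A + B)·(7) = 4 ⇒ B = \frac{25}{7}.
So f(n) = \left(\frac{25 n}{7} - 3\right) \cdot (7)^n.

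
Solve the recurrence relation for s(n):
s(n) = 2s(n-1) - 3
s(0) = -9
First-order linear non-homogeneous.
Homogeneous solution: s_h(n) = A·(2)^n.
Try constant particular solution s_p = K: K = 2K - 3 ⇒ K = 3.
General: s(n) = A·(2)^n + 3.
Apply s(0) = -9: A + 3 = -9 ⇒ A = -12.
So s(n) = 3 - 12 \cdot 2^{n}.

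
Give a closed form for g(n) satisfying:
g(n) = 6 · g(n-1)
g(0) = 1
Pure geometric recurrence with ratio 6.
By induction g(n) = g(0) · (6)^n = 6^{n}.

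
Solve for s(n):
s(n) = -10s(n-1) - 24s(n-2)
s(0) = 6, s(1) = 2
Characteristic equation: x² + 10x + 24 = 0, which factors as (x - (-4))(x - (-6)) = 0.
Roots r₁ = -4, r₂ = -6 (distinct).
General solution: s(n) = A·(-4)^n + B·(-6)^n.
From s(0) = 6: A + B = 6.
From s(1) = 2: -4A - 6B = 2.
Solving: A = 19, B = -13.
So s(n) = 19 \left(-4\right)^{n} - 13 \left(-6\right)^{n}.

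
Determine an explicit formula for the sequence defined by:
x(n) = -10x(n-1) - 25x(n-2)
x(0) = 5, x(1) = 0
Characteristic equation: x² + 10x + 25 = 0, which is (x - (-5))².
Repeated root r = -5.
General solution: x(n) = (A + Bn)·(-5)^n.
From x(0) = 5: A = 5.
From x(1) = 0: (A + B)·(-5) = 0 ⇒ B = -5.
So x(n) = \left(5 - 5 n\right) \cdot (-5)^n.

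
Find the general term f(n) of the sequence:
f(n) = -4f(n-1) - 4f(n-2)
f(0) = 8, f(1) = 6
Characteristic equation: x² + 4x + 4 = 0, which is (x - (-2))².
Repeated root r = -2.
General solution: f(n) = (A + Bn)·(-2)^n.
From f(0) = 8: A = 8.
From f(1) = 6: (A + B)·(-2) = 6 ⇒ B = -11.
So f(n) = \left(8 - 11 n\right) \cdot (-2)^n.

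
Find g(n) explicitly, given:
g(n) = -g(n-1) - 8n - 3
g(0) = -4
First-order linear with linear forcing.
Homogeneous solution: g_h(n) = A·(-1)^n.
Try particular g_p(n) = pn + q. Substituting:
  pn + q = -(p(n-1) + q) - 8n - 3.
Matching the n-coefficient: p = -p - 8 ⇒ p = -4.
Matching constants: q = p - q - 3 ⇒ q = - \frac{7}{2}.
General: g(n) = A·(-1)^n - 4 n - \frac{7}{2}.
Apply g(0) = -4: A - \frac{7}{2} = -4 ⇒ A = - \frac{1}{2}.
So g(n) = - \frac{\left(-1\right)^{n}}{2} - 4 n - \frac{7}{2}.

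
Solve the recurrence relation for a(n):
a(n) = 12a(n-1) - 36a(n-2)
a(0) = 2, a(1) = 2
Characteristic equation: x² - 12x + 36 = 0, which is (x - (6))².
Repeated root r = 6.
General solution: a(n) = (A + Bn)·(6)^n.
From a(0) = 2: A = 2.
From a(1) = 2: (A + B)·(6) = 2 ⇒ B = - \frac{5}{3}.
So a(n) = \left(2 - \frac{5 n}{3}\right) \cdot (6)^n.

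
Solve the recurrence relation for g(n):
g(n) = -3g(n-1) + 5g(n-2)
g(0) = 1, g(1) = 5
Characteristic equation: x² + 3x - 5 = 0.
Discriminant Δ = (-3)² + 4·(5) = 29.
Roots r₁,₂ = (-3 ± √29)/2, so r₁ = - \frac{3}{2} + \frac{\sqrt{29}}{2}, r₂ = - \frac{\sqrt{29}}{2} - \frac{3}{2}.
General solution: g(n) = A·r₁^n + B·r₂^n.
From the initial conditions, A + B = 1 and r₁A + r₂B = 5.
Since r₁ - r₂ = √29: A = (5 - (1)r₂)/√29 = \frac{1}{2} + \frac{13 \sqrt{29}}{58}, and B = 1 - A = \frac{1}{2} - \frac{13 \sqrt{29}}{58}.
So g(n) = \left(\frac{1}{2} + \frac{13 \sqrt{29}}{58}\right)\left(- \frac{3}{2} + \frac{\sqrt{29}}{2}\right)^n + \left(\frac{1}{2} - \frac{13 \sqrt{29}}{58}\right)\left(- \frac{\sqrt{29}}{2} - \frac{3}{2}\right)^n.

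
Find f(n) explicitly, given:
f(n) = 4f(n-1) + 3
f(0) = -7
First-order linear non-homogeneous.
Homogeneous solution: f_h(n) = A·(4)^n.
Try constant particular solution f_p = K: K = 4K + 3 ⇒ K = -1.
General: f(n) = A·(4)^n - 1.
Apply f(0) = -7: A - 1 = -7 ⇒ A = -6.
So f(n) = - 6 \cdot 4^{n} - 1.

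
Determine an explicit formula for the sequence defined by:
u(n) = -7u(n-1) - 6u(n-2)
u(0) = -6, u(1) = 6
Characteristic equation: x² + 7x + 6 = 0, which factors as (x - (-1))(x - (-6)) = 0.
Roots r₁ = -1, r₂ = -6 (distinct).
General solution: u(n) = A·(-1)^n + B·(-6)^n.
From u(0) = -6: A + B = -6.
From u(1) = 6: -A - 6B = 6.
Solving: A = -6, B = 0.
So u(n) = - 6 \left(-1\right)^{n}.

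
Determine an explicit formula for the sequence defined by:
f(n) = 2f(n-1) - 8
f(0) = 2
First-order linear non-homogeneous.
Homogeneous solution: f_h(n) = A·(2)^n.
Try constant particular solution f_p = K: K = 2K - 8 ⇒ K = 8.
General: f(n) = A·(2)^n + 8.
Apply f(0) = 2: A + 8 = 2 ⇒ A = -6.
So f(n) = 8 - 6 \cdot 2^{n}.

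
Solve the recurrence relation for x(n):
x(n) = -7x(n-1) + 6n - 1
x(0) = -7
First-order linear with linear forcing.
Homogeneous solution: x_h(n) = A·(-7)^n.
Try particular x_p(n) = pn + q. Substituting:
  pn + q = -7(p(n-1) + q) + 6n - 1.
Matching the n-coefficient: p = -7p + 6 ⇒ p = \frac{3}{4}.
Matching constants: q = 7p - 7q - 1 ⇒ q = \frac{17}{32}.
General: x(n) = A·(-7)^n + \frac{3 n}{4} + \frac{17}{32}.
Apply x(0) = -7: A + \frac{17}{32} = -7 ⇒ A = - \frac{241}{32}.
So x(n) = - \frac{241 \left(-7\right)^{n}}{32} + \frac{3 n}{4} + \frac{17}{32}.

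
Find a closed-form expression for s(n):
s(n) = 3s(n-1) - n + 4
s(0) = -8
First-order linear with linear forcing.
Homogeneous solution: s_h(n) = A·(3)^n.
Try particular s_p(n) = pn + q. Substituting:
  pn + q = 3(p(n-1) + q) - n + 4.
Matching the n-coefficient: p = 3p - 1 ⇒ p = \frac{1}{2}.
Matching constants: q = -3p + 3q + 4 ⇒ q = - \frac{5}{4}.
General: s(n) = A·(3)^n + \frac{n}{2} - \frac{5}{4}.
Apply s(0) = -8: A - \frac{5}{4} = -8 ⇒ A = - \frac{27}{4}.
So s(n) = - \frac{27 \cdot 3^{n}}{4} + \frac{n}{2} - \frac{5}{4}.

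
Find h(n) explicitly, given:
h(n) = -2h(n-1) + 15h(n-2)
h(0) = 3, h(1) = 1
Characteristic equation: x² + 2x - 15 = 0, which factors as (x - (-5))(x - (3)) = 0.
Roots r₁ = -5, r₂ = 3 (distinct).
General solution: h(n) = A·(-5)^n + B·(3)^n.
From h(0) = 3: A + B = 3.
From h(1) = 1: -5A + 3B = 1.
Solving: A = 1, B = 2.
So h(n) = \left(-5\right)^{n} + 2 \cdot 3^{n}.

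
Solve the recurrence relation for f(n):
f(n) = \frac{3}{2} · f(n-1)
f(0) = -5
Pure geometric recurrence with ratio \frac{3}{2}.
By induction f(n) = f(0) · (\frac{3}{2})^n = - 5 \left(\frac{3}{2}\right)^{n}.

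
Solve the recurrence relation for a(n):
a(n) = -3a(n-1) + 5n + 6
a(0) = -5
First-order linear with linear forcing.
Homogeneous solution: a_h(n) = A·(-3)^n.
Try particular a_p(n) = pn + q. Substituting:
  pn + q = -3(p(n-1) + q) + 5n + 6.
Matching the n-coefficient: p = -3p + 5 ⇒ p = \frac{5}{4}.
Matching constants: q = 3p - 3q + 6 ⇒ q = \frac{39}{16}.
General: a(n) = A·(-3)^n + \frac{5 n}{4} + \frac{39}{16}.
Apply a(0) = -5: A + \frac{39}{16} = -5 ⇒ A = - \frac{119}{16}.
So a(n) = - \frac{119 \left(-3\right)^{n}}{16} + \frac{5 n}{4} + \frac{39}{16}.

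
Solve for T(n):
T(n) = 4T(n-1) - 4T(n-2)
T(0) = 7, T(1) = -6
Characteristic equation: x² - 4x + 4 = 0, which is (x - (2))².
Repeated root r = 2.
General solution: T(n) = (A + Bn)·(2)^n.
From T(0) = 7: A = 7.
From T(1) = -6: (A + B)·(2) = -6 ⇒ B = -10.
So T(n) = \left(7 - 10 n\right) \cdot (2)^n.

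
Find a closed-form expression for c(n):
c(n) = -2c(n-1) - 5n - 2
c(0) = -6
First-order linear with linear forcing.
Homogeneous solution: c_h(n) = A·(-2)^n.
Try particular c_p(n) = pn + q. Substituting:
  pn + q = -2(p(n-1) + q) - 5n - 2.
Matching the n-coefficient: p = -2p - 5 ⇒ p = - \frac{5}{3}.
Matching constants: q = 2p - 2q - 2 ⇒ q = - \frac{16}{9}.
General: c(n) = A·(-2)^n - \frac{5 n}{3} - \frac{16}{9}.
Apply c(0) = -6: A - \frac{16}{9} = -6 ⇒ A = - \frac{38}{9}.
So c(n) = - \frac{38 \left(-2\right)^{n}}{9} - \frac{5 n}{3} - \frac{16}{9}.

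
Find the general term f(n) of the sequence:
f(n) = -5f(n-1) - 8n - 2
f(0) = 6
First-order linear with linear forcing.
Homogeneous solution: f_h(n) = A·(-5)^n.
Try particular f_p(n) = pn + q. Substituting:
  pn + q = -5(p(n-1) + q) - 8n - 2.
Matching the n-coefficient: p = -5p - 8 ⇒ p = - \frac{4}{3}.
Matching constants: q = 5p - 5q - 2 ⇒ q = - \frac{13}{9}.
General: f(n) = A·(-5)^n - \frac{4 n}{3} - \frac{13}{9}.
Apply f(0) = 6: A - \frac{13}{9} = 6 ⇒ A = \frac{67}{9}.
So f(n) = \frac{67 \left(-5\right)^{n}}{9} - \frac{4 n}{3} - \frac{13}{9}.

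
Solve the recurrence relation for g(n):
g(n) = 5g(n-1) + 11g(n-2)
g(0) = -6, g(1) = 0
Characteristic equation: x² - 5x - 11 = 0.
Discriminant Δ = (5)² + 4·(11) = 69.
Roots r₁,₂ = (5 ± √69)/2, so r₁ = \frac{5}{2} + \frac{\sqrt{69}}{2}, r₂ = \frac{5}{2} - \frac{\sqrt{69}}{2}.
General solution: g(n) = A·r₁^n + B·r₂^n.
From the initial conditions, A + B = -6 and r₁A + r₂B = 0.
Since r₁ - r₂ = √69: A = (0 - (-6)r₂)/√69 = -3 + \frac{5 \sqrt{69}}{23}, and B = -6 - A = -3 - \frac{5 \sqrt{69}}{23}.
So g(n) = \left(-3 + \frac{5 \sqrt{69}}{23}\right)\left(\frac{5}{2} + \frac{\sqrt{69}}{2}\right)^n + \left(-3 - \frac{5 \sqrt{69}}{23}\right)\left(\frac{5}{2} - \frac{\sqrt{69}}{2}\right)^n.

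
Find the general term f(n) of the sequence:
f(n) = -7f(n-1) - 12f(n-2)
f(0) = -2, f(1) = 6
Characteristic equation: x² + 7x + 12 = 0, which factors as (x - (-3))(x - (-4)) = 0.
Roots r₁ = -3, r₂ = -4 (distinct).
General solution: f(n) = A·(-3)^n + B·(-4)^n.
From f(0) = -2: A + B = -2.
From f(1) = 6: -3A - 4B = 6.
Solving: A = -2, B = 0.
So f(n) = - 2 \left(-3\right)^{n}.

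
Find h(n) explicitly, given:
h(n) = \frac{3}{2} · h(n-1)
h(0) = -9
Pure geometric recurrence with ratio \frac{3}{2}.
By induction h(n) = h(0) · (\frac{3}{2})^n = - 9 \left(\frac{3}{2}\right)^{n}.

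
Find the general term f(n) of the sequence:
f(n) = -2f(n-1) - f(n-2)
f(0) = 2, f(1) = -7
Characteristic equation: x² + 2x + 1 = 0, which is (x - (-1))².
Repeated root r = -1.
General solution: f(n) = (A + Bn)·(-1)^n.
From f(0) = 2: A = 2.
From f(1) = -7: (A + B)·(-1) = -7 ⇒ B = 5.
So f(n) = \left(5 n + 2\right) \cdot (-1)^n.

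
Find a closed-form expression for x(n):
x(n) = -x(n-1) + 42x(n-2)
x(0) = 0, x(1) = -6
Characteristic equation: x² + x - 42 = 0, which factors as (x - (6))(x - (-7)) = 0.
Roots r₁ = 6, r₂ = -7 (distinct).
General solution: x(n) = A·(6)^n + B·(-7)^n.
From x(0) = 0: A + B = 0.
From x(1) = -6: 6A - 7B = -6.
Solving: A = - \frac{6}{13}, B = \frac{6}{13}.
So x(n) = \frac{6 \left(-7\right)^{n}}{13} - \frac{6 \cdot 6^{n}}{13}.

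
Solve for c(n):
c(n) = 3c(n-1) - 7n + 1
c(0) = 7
First-order linear with linear forcing.
Homogeneous solution: c_h(n) = A·(3)^n.
Try particular c_p(n) = pn + q. Substituting:
  pn + q = 3(p(n-1) + q) - 7n + 1.
Matching the n-coefficient: p = 3p - 7 ⇒ p = \frac{7}{2}.
Matching constants: q = -3p + 3q + 1 ⇒ q = \frac{19}{4}.
General: c(n) = A·(3)^n + \frac{7 n}{2} + \frac{19}{4}.
Apply c(0) = 7: A + \frac{19}{4} = 7 ⇒ A = \frac{9}{4}.
So c(n) = \frac{9 \cdot 3^{n}}{4} + \frac{7 n}{2} + \frac{19}{4}.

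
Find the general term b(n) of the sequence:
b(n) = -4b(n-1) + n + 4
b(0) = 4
First-order linear with linear forcing.
Homogeneous solution: b_h(n) = A·(-4)^n.
Try particular b_p(n) = pn + q. Substituting:
  pn + q = -4(p(n-1) + q) + n + 4.
Matching the n-coefficient: p = -4p + 1 ⇒ p = \frac{1}{5}.
Matching constants: q = 4p - 4q + 4 ⇒ q = \frac{24}{25}.
General: b(n) = A·(-4)^n + \frac{n}{5} + \frac{24}{25}.
Apply b(0) = 4: A + \frac{24}{25} = 4 ⇒ A = \frac{76}{25}.
So b(n) = \frac{76 \left(-4\right)^{n}}{25} + \frac{n}{5} + \frac{24}{25}.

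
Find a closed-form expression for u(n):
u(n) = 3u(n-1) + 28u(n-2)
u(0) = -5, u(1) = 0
Characteristic equation: x² - 3x - 28 = 0, which factors as (x - (-4))(x - (7)) = 0.
Roots r₁ = -4, r₂ = 7 (distinct).
General solution: u(n) = A·(-4)^n + B·(7)^n.
From u(0) = -5: A + B = -5.
From u(1) = 0: -4A + 7B = 0.
Solving: A = - \frac{35}{11}, B = - \frac{20}{11}.
So u(n) = - \frac{35 \left(-4\right)^{n}}{11} - \frac{20 \cdot 7^{n}}{11}.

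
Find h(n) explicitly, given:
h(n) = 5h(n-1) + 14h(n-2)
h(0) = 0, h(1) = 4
Characteristic equation: x² - 5x - 14 = 0, which factors as (x - (-2))(x - (7)) = 0.
Roots r₁ = -2, r₂ = 7 (distinct).
General solution: h(n) = A·(-2)^n + B·(7)^n.
From h(0) = 0: A + B = 0.
From h(1) = 4: -2A + 7B = 4.
Solving: A = - \frac{4}{9}, B = \frac{4}{9}.
So h(n) = - \frac{4 \left(-2\right)^{n}}{9} + \frac{4 \cdot 7^{n}}{9}.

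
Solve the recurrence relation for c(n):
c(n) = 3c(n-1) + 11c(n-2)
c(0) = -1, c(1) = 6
Characteristic equation: x² - 3x - 11 = 0.
Discriminant Δ = (3)² + 4·(11) = 53.
Roots r₁,₂ = (3 ± √53)/2, so r₁ = \frac{3}{2} + \frac{\sqrt{53}}{2}, r₂ = \frac{3}{2} - \frac{\sqrt{53}}{2}.
General solution: c(n) = A·r₁^n + B·r₂^n.
From the initial conditions, A + B = -1 and r₁A + r₂B = 6.
Since r₁ - r₂ = √53: A = (6 - (-1)r₂)/√53 = - \frac{1}{2} + \frac{15 \sqrt{53}}{106}, and B = -1 - A = - \frac{15 \sqrt{53}}{106} - \frac{1}{2}.
So c(n) = \left(- \frac{1}{2} + \frac{15 \sqrt{53}}{106}\right)\left(\frac{3}{2} + \frac{\sqrt{53}}{2}\right)^n + \left(- \frac{15 \sqrt{53}}{106} - \frac{1}{2}\right)\left(\frac{3}{2} - \frac{\sqrt{53}}{2}\right)^n.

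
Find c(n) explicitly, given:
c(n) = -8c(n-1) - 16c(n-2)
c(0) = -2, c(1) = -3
Characteristic equation: x² + 8x + 16 = 0, which is (x - (-4))².
Repeated root r = -4.
General solution: c(n) = (A + Bn)·(-4)^n.
From c(0) = -2: A = -2.
From c(1) = -3: (A + B)·(-4) = -3 ⇒ B = \frac{11}{4}.
So c(n) = \left(\frac{11 n}{4} - 2\right) \cdot (-4)^n.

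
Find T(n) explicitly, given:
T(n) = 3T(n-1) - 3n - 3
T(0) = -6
First-order linear with linear forcing.
Homogeneous solution: T_h(n) = A·(3)^n.
Try particular T_p(n) = pn + q. Substituting:
  pn + q = 3(p(n-1) + q) - 3n - 3.
Matching the n-coefficient: p = 3p - 3 ⇒ p = \frac{3}{2}.
Matching constants: q = -3p + 3q - 3 ⇒ q = \frac{15}{4}.
General: T(n) = A·(3)^n + \frac{3 n}{2} + \frac{15}{4}.
Apply T(0) = -6: A + \frac{15}{4} = -6 ⇒ A = - \frac{39}{4}.
So T(n) = - \frac{39 \cdot 3^{n}}{4} + \frac{3 n}{2} + \frac{15}{4}.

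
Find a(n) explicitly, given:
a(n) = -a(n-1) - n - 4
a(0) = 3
First-order linear with linear forcing.
Homogeneous solution: a_h(n) = A·(-1)^n.
Try particular a_p(n) = pn + q. Substituting:
  pn + q = -(p(n-1) + q) - n - 4.
Matching the n-coefficient: p = -p - 1 ⇒ p = - \frac{1}{2}.
Matching constants: q = p - q - 4 ⇒ q = - \frac{9}{4}.
General: a(n) = A·(-1)^n - \frac{n}{2} - \frac{9}{4}.
Apply a(0) = 3: A - \frac{9}{4} = 3 ⇒ A = \frac{21}{4}.
So a(n) = \frac{21 \left(-1\right)^{n}}{4} - \frac{n}{2} - \frac{9}{4}.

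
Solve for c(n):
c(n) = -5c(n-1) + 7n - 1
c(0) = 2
First-order linear with linear forcing.
Homogeneous solution: c_h(n) = A·(-5)^n.
Try particular c_p(n) = pn + q. Substituting:
  pn + q = -5(p(n-1) + q) + 7n - 1.
Matching the n-coefficient: p = -5p + 7 ⇒ p = \frac{7}{6}.
Matching constants: q = 5p - 5q - 1 ⇒ q = \frac{29}{36}.
General: c(n) = A·(-5)^n + \frac{7 n}{6} + \frac{29}{36}.
Apply c(0) = 2: A + \frac{29}{36} = 2 ⇒ A = \frac{43}{36}.
So c(n) = \frac{43 \left(-5\right)^{n}}{36} + \frac{7 n}{6} + \frac{29}{36}.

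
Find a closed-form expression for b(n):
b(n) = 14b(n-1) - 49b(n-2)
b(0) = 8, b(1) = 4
Characteristic equation: x² - 14x + 49 = 0, which is (x - (7))².
Repeated root r = 7.
General solution: b(n) = (A + Bn)·(7)^n.
From b(0) = 8: A = 8.
From b(1) = 4: (A + B)·(7) = 4 ⇒ B = - \frac{52}{7}.
So b(n) = \left(8 - \frac{52 n}{7}\right) \cdot (7)^n.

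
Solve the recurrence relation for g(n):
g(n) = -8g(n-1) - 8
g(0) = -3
First-order linear non-homogeneous.
Homogeneous solution: g_h(n) = A·(-8)^n.
Try constant particular solution g_p = K: K = -8K - 8 ⇒ K = - \frac{8}{9}.
General: g(n) = A·(-8)^n - \frac{8}{9}.
Apply g(0) = -3: A - \frac{8}{9} = -3 ⇒ A = - \frac{19}{9}.
So g(n) = - \frac{19 \left(-8\right)^{n}}{9} - \frac{8}{9}.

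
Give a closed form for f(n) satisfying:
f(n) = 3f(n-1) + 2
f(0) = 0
First-order linear non-homogeneous.
Homogeneous solution: f_h(n) = A·(3)^n.
Try constant particular solution f_p = K: K = 3K + 2 ⇒ K = -1.
General: f(n) = A·(3)^n - 1.
Apply f(0) = 0: A - 1 = 0 ⇒ A = 1.
So f(n) = 3^{n} - 1.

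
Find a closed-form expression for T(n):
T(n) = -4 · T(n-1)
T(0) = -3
Pure geometric recurrence with ratio -4.
By induction T(n) = T(0) · (-4)^n = - 3 \left(-4\right)^{n}.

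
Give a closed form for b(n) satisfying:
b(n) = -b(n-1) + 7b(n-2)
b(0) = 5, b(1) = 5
Characteristic equation: x² + x - 7 = 0.
Discriminant Δ = (-1)² + 4·(7) = 29.
Roots r₁,₂ = (-1 ± √29)/2, so r₁ = - \frac{1}{2} + \frac{\sqrt{29}}{2}, r₂ = - \frac{\sqrt{29}}{2} - \frac{1}{2}.
General solution: b(n) = A·r₁^n + B·r₂^n.
From the initial conditions, A + B = 5 and r₁A + r₂B = 5.
Since r₁ - r₂ = √29: A = (5 - (5)r₂)/√29 = \frac{15 \sqrt{29}}{58} + \frac{5}{2}, and B = 5 - A = \frac{5}{2} - \frac{15 \sqrt{29}}{58}.
So b(n) = \left(\frac{15 \sqrt{29}}{58} + \frac{5}{2}\right)\left(- \frac{1}{2} + \frac{\sqrt{29}}{2}\right)^n + \left(\frac{5}{2} - \frac{15 \sqrt{29}}{58}\right)\left(- \frac{\sqrt{29}}{2} - \frac{1}{2}\right)^n.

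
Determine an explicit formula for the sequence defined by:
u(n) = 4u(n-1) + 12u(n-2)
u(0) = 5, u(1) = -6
Characteristic equation: x² - 4x - 12 = 0, which factors as (x - (6))(x - (-2)) = 0.
Roots r₁ = 6, r₂ = -2 (distinct).
General solution: u(n) = A·(6)^n + B·(-2)^n.
From u(0) = 5: A + B = 5.
From u(1) = -6: 6A - 2B = -6.
Solving: A = \frac{1}{2}, B = \frac{9}{2}.
So u(n) = \frac{9 \left(-2\right)^{n}}{2} + \frac{6^{n}}{2}.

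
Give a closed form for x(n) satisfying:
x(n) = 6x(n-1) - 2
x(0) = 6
First-order linear non-homogeneous.
Homogeneous solution: x_h(n) = A·(6)^n.
Try constant particular solution x_p = K: K = 6K - 2 ⇒ K = \frac{2}{5}.
General: x(n) = A·(6)^n + \frac{2}{5}.
Apply x(0) = 6: A + \frac{2}{5} = 6 ⇒ A = \frac{28}{5}.
So x(n) = \frac{28 \cdot 6^{n}}{5} + \frac{2}{5}.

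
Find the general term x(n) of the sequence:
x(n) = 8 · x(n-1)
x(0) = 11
Pure geometric recurrence with ratio 8.
By induction x(n) = x(0) · (8)^n = 11 \cdot 8^{n}.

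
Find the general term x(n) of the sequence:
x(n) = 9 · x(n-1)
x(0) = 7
Pure geometric recurrence with ratio 9.
By induction x(n) = x(0) · (9)^n = 7 \cdot 9^{n}.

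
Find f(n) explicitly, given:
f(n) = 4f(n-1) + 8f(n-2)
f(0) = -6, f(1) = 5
Characteristic equation: x² - 4x - 8 = 0.
Discriminant Δ = (4)² + 4·(8) = 48.
Roots r₁,₂ = (4 ± √48)/2, so r₁ = 2 + 2 \sqrt{3}, r₂ = 2 - 2 \sqrt{3}.
General solution: f(n) = A·r₁^n + B·r₂^n.
From the initial conditions, A + B = -6 and r₁A + r₂B = 5.
Since r₁ - r₂ = √48: A = (5 - (-6)r₂)/√48 = -3 + \frac{17 \sqrt{3}}{12}, and B = -6 - A = -3 - \frac{17 \sqrt{3}}{12}.
So f(n) = \left(-3 + \frac{17 \sqrt{3}}{12}\right)\left(2 + 2 \sqrt{3}\right)^n + \left(-3 - \frac{17 \sqrt{3}}{12}\right)\left(2 - 2 \sqrt{3}\right)^n.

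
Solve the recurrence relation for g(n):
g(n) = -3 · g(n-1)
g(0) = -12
Pure geometric recurrence with ratio -3.
By induction g(n) = g(0) · (-3)^n = - 12 \left(-3\right)^{n}.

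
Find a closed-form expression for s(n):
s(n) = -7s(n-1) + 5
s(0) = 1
First-order linear non-homogeneous.
Homogeneous solution: s_h(n) = A·(-7)^n.
Try constant particular solution s_p = K: K = -7K + 5 ⇒ K = \frac{5}{8}.
General: s(n) = A·(-7)^n + \frac{5}{8}.
Apply s(0) = 1: A + \frac{5}{8} = 1 ⇒ A = \frac{3}{8}.
So s(n) = \frac{3 \left(-7\right)^{n}}{8} + \frac{5}{8}.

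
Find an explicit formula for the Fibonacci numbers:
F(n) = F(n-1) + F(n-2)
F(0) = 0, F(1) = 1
This is the Fibonacci sequence.
Characteristic equation: x² - x - 1 = 0; roots r₁ = \frac{1}{2} + \frac{\sqrt{5}}{2}, r₂ = \frac{1}{2} - \frac{\sqrt{5}}{2}.
General: F(n) = A·r₁^n + B·r₂^n. Solving with F(0)=0, F(1)=1 gives A = \frac{\sqrt{5}}{5}, B = - \frac{\sqrt{5}}{5}.
So F(n) = \frac{2^{- n} \sqrt{5} \left(- \left(1 - \sqrt{5}\right)^{n} + \left(1 + \sqrt{5}\right)^{n}\right)}{5}.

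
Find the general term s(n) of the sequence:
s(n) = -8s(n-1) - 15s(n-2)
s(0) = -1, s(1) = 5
Characteristic equation: x² + 8x + 15 = 0, which factors as (x - (-5))(x - (-3)) = 0.
Roots r₁ = -5, r₂ = -3 (distinct).
General solution: s(n) = A·(-5)^n + B·(-3)^n.
From s(0) = -1: A + B = -1.
From s(1) = 5: -5A - 3B = 5.
Solving: A = -1, B = 0.
So s(n) = - \left(-5\right)^{n}.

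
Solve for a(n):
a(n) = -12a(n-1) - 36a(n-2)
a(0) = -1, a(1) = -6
Characteristic equation: x² + 12x + 36 = 0, which is (x - (-6))².
Repeated root r = -6.
General solution: a(n) = (A + Bn)·(-6)^n.
From a(0) = -1: A = -1.
From a(1) = -6: (A + B)·(-6) = -6 ⇒ B = 2.
So a(n) = \left(2 n - 1\right) \cdot (-6)^n.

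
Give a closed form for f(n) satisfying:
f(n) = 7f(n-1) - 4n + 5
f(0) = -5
First-order linear with linear forcing.
Homogeneous solution: f_h(n) = A·(7)^n.
Try particular f_p(n) = pn + q. Substituting:
  pn + q = 7(p(n-1) + q) - 4n + 5.
Matching the n-coefficient: p = 7p - 4 ⇒ p = \frac{2}{3}.
Matching constants: q = -7p + 7q + 5 ⇒ q = - \frac{1}{18}.
General: f(n) = A·(7)^n + \frac{2 n}{3} - \frac{1}{18}.
Apply f(0) = -5: A - \frac{1}{18} = -5 ⇒ A = - \frac{89}{18}.
So f(n) = - \frac{89 \cdot 7^{n}}{18} + \frac{2 n}{3} - \frac{1}{18}.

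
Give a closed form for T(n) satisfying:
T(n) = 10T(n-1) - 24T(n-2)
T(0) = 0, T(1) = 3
Characteristic equation: x² - 10x + 24 = 0, which factors as (x - (6))(x - (4)) = 0.
Roots r₁ = 6, r₂ = 4 (distinct).
General solution: T(n) = A·(6)^n + B·(4)^n.
From T(0) = 0: A + B = 0.
From T(1) = 3: 6A + 4B = 3.
Solving: A = \frac{3}{2}, B = - \frac{3}{2}.
So T(n) = - \frac{3 \cdot 4^{n}}{2} + \frac{3 \cdot 6^{n}}{2}.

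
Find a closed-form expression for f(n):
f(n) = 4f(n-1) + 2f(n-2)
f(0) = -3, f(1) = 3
Characteristic equation: x² - 4x - 2 = 0.
Discriminant Δ = (4)² + 4·(2) = 24.
Roots r₁,₂ = (4 ± √24)/2, so r₁ = 2 + \sqrt{6}, r₂ = 2 - \sqrt{6}.
General solution: f(n) = A·r₁^n + B·r₂^n.
From the initial conditions, A + B = -3 and r₁A + r₂B = 3.
Since r₁ - r₂ = √24: A = (3 - (-3)r₂)/√24 = - \frac{3}{2} + \frac{3 \sqrt{6}}{4}, and B = -3 - A = - \frac{3 \sqrt{6}}{4} - \frac{3}{2}.
So f(n) = \left(- \frac{3}{2} + \frac{3 \sqrt{6}}{4}\right)\left(2 + \sqrt{6}\right)^n + \left(- \frac{3 \sqrt{6}}{4} - \frac{3}{2}\right)\left(2 - \sqrt{6}\right)^n.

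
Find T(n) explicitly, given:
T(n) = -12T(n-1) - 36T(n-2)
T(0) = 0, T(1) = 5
Characteristic equation: x² + 12x + 36 = 0, which is (x - (-6))².
Repeated root r = -6.
General solution: T(n) = (A + Bn)·(-6)^n.
From T(0) = 0: A = 0.
From T(1) = 5: (A + B)·(-6) = 5 ⇒ B = - \frac{5}{6}.
So T(n) = \left(- \frac{5 n}{6}\right) \cdot (-6)^n.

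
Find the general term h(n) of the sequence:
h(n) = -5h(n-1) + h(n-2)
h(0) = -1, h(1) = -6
Characteristic equation: x² + 5x - 1 = 0.
Discriminant Δ = (-5)² + 4·(1) = 29.
Roots r₁,₂ = (-5 ± √29)/2, so r₁ = - \frac{5}{2} + \frac{\sqrt{29}}{2}, r₂ = - \frac{\sqrt{29}}{2} - \frac{5}{2}.
General solution: h(n) = A·r₁^n + B·r₂^n.
From the initial conditions, A + B = -1 and r₁A + r₂B = -6.
Since r₁ - r₂ = √29: A = (-6 - (-1)r₂)/√29 = - \frac{17 \sqrt{29}}{58} - \frac{1}{2}, and B = -1 - A = - \frac{1}{2} + \frac{17 \sqrt{29}}{58}.
So h(n) = \left(- \frac{17 \sqrt{29}}{58} - \frac{1}{2}\right)\left(- \frac{5}{2} + \frac{\sqrt{29}}{2}\right)^n + \left(- \frac{1}{2} + \frac{17 \sqrt{29}}{58}\right)\left(- \frac{\sqrt{29}}{2} - \frac{5}{2}\right)^n.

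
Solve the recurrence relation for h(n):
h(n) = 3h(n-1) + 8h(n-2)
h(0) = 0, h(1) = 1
Characteristic equation: x² - 3x - 8 = 0.
Discriminant Δ = (3)² + 4·(8) = 41.
Roots r₁,₂ = (3 ± √41)/2, so r₁ = \frac{3}{2} + \frac{\sqrt{41}}{2}, r₂ = \frac{3}{2} - \frac{\sqrt{41}}{2}.
General solution: h(n) = A·r₁^n + B·r₂^n.
From the initial conditions, A + B = 0 and r₁A + r₂B = 1.
Since r₁ - r₂ = √41: A = (1 - (0)r₂)/√41 = \frac{\sqrt{41}}{41}, and B = 0 - A = - \frac{\sqrt{41}}{41}.
So h(n) = \left(\frac{\sqrt{41}}{41}\right)\left(\frac{3}{2} + \frac{\sqrt{41}}{2}\right)^n + \left(- \frac{\sqrt{41}}{41}\right)\left(\frac{3}{2} - \frac{\sqrt{41}}{2}\right)^n.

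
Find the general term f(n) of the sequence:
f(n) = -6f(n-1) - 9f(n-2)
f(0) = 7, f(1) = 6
Characteristic equation: x² + 6x + 9 = 0, which is (x - (-3))².
Repeated root r = -3.
General solution: f(n) = (A + Bn)·(-3)^n.
From f(0) = 7: A = 7.
From f(1) = 6: (A + B)·(-3) = 6 ⇒ B = -9.
So f(n) = \left(7 - 9 n\right) \cdot (-3)^n.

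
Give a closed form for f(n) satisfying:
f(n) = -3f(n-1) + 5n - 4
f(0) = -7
First-order linear with linear forcing.
Homogeneous solution: f_h(n) = A·(-3)^n.
Try particular f_p(n) = pn + q. Substituting:
  pn + q = -3(p(n-1) + q) + 5n - 4.
Matching the n-coefficient: p = -3p + 5 ⇒ p = \frac{5}{4}.
Matching constants: q = 3p - 3q - 4 ⇒ q = - \frac{1}{16}.
General: f(n) = A·(-3)^n + \frac{5 n}{4} - \frac{1}{16}.
Apply f(0) = -7: A - \frac{1}{16} = -7 ⇒ A = - \frac{111}{16}.
So f(n) = - \frac{111 \left(-3\right)^{n}}{16} + \frac{5 n}{4} - \frac{1}{16}.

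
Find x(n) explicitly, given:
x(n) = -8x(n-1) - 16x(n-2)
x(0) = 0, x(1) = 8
Characteristic equation: x² + 8x + 16 = 0, which is (x - (-4))².
Repeated root r = -4.
General solution: x(n) = (A + Bn)·(-4)^n.
From x(0) = 0: A = 0.
From x(1) = 8: (A + B)·(-4) = 8 ⇒ B = -2.
So x(n) = \left(- 2 n\right) \cdot (-4)^n.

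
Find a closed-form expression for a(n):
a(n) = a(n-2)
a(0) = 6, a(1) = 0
Characteristic equation: x² - 1 = 0, which factors as (x - (1))(x - (-1)) = 0.
Roots r₁ = 1, r₂ = -1 (distinct).
General solution: a(n) = A·(1)^n + B·(-1)^n.
From a(0) = 6: A + B = 6.
From a(1) = 0: A - B = 0.
Solving: A = 3, B = 3.
So a(n) = 3 \left(-1\right)^{n} + 3.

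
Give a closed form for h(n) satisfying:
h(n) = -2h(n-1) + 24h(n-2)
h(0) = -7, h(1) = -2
Characteristic equation: x² + 2x - 24 = 0, which factors as (x - (4))(x - (-6)) = 0.
Roots r₁ = 4, r₂ = -6 (distinct).
General solution: h(n) = A·(4)^n + B·(-6)^n.
From h(0) = -7: A + B = -7.
From h(1) = -2: 4A - 6B = -2.
Solving: A = - \frac{22}{5}, B = - \frac{13}{5}.
So h(n) = - \frac{13 \left(-6\right)^{n}}{5} - \frac{22 \cdot 4^{n}}{5}.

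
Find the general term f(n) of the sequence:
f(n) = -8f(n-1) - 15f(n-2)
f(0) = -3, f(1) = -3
Characteristic equation: x² + 8x + 15 = 0, which factors as (x - (-3))(x - (-5)) = 0.
Roots r₁ = -3, r₂ = -5 (distinct).
General solution: f(n) = A·(-3)^n + B·(-5)^n.
From f(0) = -3: A + B = -3.
From f(1) = -3: -3A - 5B = -3.
Solving: A = -9, B = 6.
So f(n) = - 9 \left(-3\right)^{n} + 6 \left(-5\right)^{n}.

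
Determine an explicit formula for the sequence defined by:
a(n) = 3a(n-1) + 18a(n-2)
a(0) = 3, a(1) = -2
Characteristic equation: x² - 3x - 18 = 0, which factors as (x - (6))(x - (-3)) = 0.
Roots r₁ = 6, r₂ = -3 (distinct).
General solution: a(n) = A·(6)^n + B·(-3)^n.
From a(0) = 3: A + B = 3.
From a(1) = -2: 6A - 3B = -2.
Solving: A = \frac{7}{9}, B = \frac{20}{9}.
So a(n) = \frac{20 \left(-3\right)^{n}}{9} + \frac{7 \cdot 6^{n}}{9}.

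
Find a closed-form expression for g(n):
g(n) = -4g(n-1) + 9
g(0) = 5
First-order linear non-homogeneous.
Homogeneous solution: g_h(n) = A·(-4)^n.
Try constant particular solution g_p = K: K = -4K + 9 ⇒ K = \frac{9}{5}.
General: g(n) = A·(-4)^n + \frac{9}{5}.
Apply g(0) = 5: A + \frac{9}{5} = 5 ⇒ A = \frac{16}{5}.
So g(n) = \frac{16 \left(-4\right)^{n}}{5} + \frac{9}{5}.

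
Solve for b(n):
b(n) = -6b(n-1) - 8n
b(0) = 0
First-order linear with linear forcing.
Homogeneous solution: b_h(n) = A·(-6)^n.
Try particular b_p(n) = pn + q. Substituting:
  pn + q = -6(p(n-1) + q) - 8n.
Matching the n-coefficient: p = -6p - 8 ⇒ p = - \frac{8}{7}.
Matching constants: q = 6p - 6q ⇒ q = - \frac{48}{49}.
General: b(n) = A·(-6)^n - \frac{8 n}{7} - \frac{48}{49}.
Apply b(0) = 0: A - \frac{48}{49} = 0 ⇒ A = \frac{48}{49}.
So b(n) = \frac{48 \left(-6\right)^{n}}{49} - \frac{8 n}{7} - \frac{48}{49}.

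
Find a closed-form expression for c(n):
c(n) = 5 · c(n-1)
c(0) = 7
Pure geometric recurrence with ratio 5.
By induction c(n) = c(0) · (5)^n = 7 \cdot 5^{n}.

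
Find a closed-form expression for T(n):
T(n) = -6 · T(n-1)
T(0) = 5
Pure geometric recurrence with ratio -6.
By induction T(n) = T(0) · (-6)^n = 5 \left(-6\right)^{n}.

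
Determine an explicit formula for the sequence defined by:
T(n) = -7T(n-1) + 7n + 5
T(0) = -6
First-order linear with linear forcing.
Homogeneous solution: T_h(n) = A·(-7)^n.
Try particular T_p(n) = pn + q. Substituting:
  pn + q = -7(p(n-1) + q) + 7n + 5.
Matching the n-coefficient: p = -7p + 7 ⇒ p = \frac{7}{8}.
Matching constants: q = 7p - 7q + 5 ⇒ q = \frac{89}{64}.
General: T(n) = A·(-7)^n + \frac{7 n}{8} + \frac{89}{64}.
Apply T(0) = -6: A + \frac{89}{64} = -6 ⇒ A = - \frac{473}{64}.
So T(n) = - \frac{473 \left(-7\right)^{n}}{64} + \frac{7 n}{8} + \frac{89}{64}.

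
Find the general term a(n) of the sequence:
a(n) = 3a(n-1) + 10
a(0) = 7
First-order linear non-homogeneous.
Homogeneous solution: a_h(n) = A·(3)^n.
Try constant particular solution a_p = K: K = 3K + 10 ⇒ K = -5.
General: a(n) = A·(3)^n - 5.
Apply a(0) = 7: A - 5 = 7 ⇒ A = 12.
So a(n) = 12 \cdot 3^{n} - 5.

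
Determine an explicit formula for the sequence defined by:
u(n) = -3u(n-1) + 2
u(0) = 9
First-order linear non-homogeneous.
Homogeneous solution: u_h(n) = A·(-3)^n.
Try constant particular solution u_p = K: K = -3K + 2 ⇒ K = \frac{1}{2}.
General: u(n) = A·(-3)^n + \frac{1}{2}.
Apply u(0) = 9: A + \frac{1}{2} = 9 ⇒ A = \frac{17}{2}.
So u(n) = \frac{17 \left(-3\right)^{n}}{2} + \frac{1}{2}.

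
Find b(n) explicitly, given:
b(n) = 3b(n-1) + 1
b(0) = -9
First-order linear non-homogeneous.
Homogeneous solution: b_h(n) = A·(3)^n.
Try constant particular solution b_p = K: K = 3K + 1 ⇒ K = - \frac{1}{2}.
General: b(n) = A·(3)^n - \frac{1}{2}.
Apply b(0) = -9: A - \frac{1}{2} = -9 ⇒ A = - \frac{17}{2}.
So b(n) = - \frac{17 \cdot 3^{n}}{2} - \frac{1}{2}.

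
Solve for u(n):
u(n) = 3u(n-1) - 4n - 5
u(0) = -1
First-order linear with linear forcing.
Homogeneous solution: u_h(n) = A·(3)^n.
Try particular u_p(n) = pn + q. Substituting:
  pn + q = 3(p(n-1) + q) - 4n - 5.
Matching the n-coefficient: p = 3p - 4 ⇒ p = 2.
Matching constants: q = -3p + 3q - 5 ⇒ q = \frac{11}{2}.
General: u(n) = A·(3)^n + 2 n + \frac{11}{2}.
Apply u(0) = -1: A + \frac{11}{2} = -1 ⇒ A = - \frac{13}{2}.
So u(n) = - \frac{13 \cdot 3^{n}}{2} + 2 n + \frac{11}{2}.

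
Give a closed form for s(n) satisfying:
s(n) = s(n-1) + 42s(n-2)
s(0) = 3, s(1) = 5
Characteristic equation: x² - x - 42 = 0, which factors as (x - (-6))(x - (7)) = 0.
Roots r₁ = -6, r₂ = 7 (distinct).
General solution: s(n) = A·(-6)^n + B·(7)^n.
From s(0) = 3: A + B = 3.
From s(1) = 5: -6A + 7B = 5.
Solving: A = \frac{16}{13}, B = \frac{23}{13}.
So s(n) = \frac{16 \left(-6\right)^{n}}{13} + \frac{23 \cdot 7^{n}}{13}.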